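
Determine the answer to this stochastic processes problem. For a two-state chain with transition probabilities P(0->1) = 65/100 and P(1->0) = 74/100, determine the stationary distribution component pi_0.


Stationary distribution: pi_0 = p10/(p01+p10), pi_1 = p01/(p01+p10)
p01 = 0.6500, p10 = 0.7400
pi_0 = 0.5324

0.5324


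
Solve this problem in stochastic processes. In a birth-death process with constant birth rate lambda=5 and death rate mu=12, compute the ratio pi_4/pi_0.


For birth-death process, pi_n/pi_0 = (lambda/mu)^n
= (5/12)^4
= 0.0301

0.0301


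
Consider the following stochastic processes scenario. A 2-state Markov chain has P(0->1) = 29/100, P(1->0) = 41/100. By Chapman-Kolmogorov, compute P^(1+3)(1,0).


P^4 = P^1 * P^3
Computing via matrix multiplication of the transition matrix.
Entry (1,0) of P^4 = 0.5810

0.5810


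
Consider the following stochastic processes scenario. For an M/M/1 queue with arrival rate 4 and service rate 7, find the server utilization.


rho = lambda/mu
= 4/7
= 0.5714

0.5714


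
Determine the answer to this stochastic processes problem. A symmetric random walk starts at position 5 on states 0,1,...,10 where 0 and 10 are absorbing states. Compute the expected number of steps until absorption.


For symmetric RW on 0,...,N with absorbing barriers, E(i) = i*(N-i)
E(5) = 5 * 5 = 25

25


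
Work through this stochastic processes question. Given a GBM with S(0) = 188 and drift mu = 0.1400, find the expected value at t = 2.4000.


E[S(t)] = S(0) * exp(mu * t)
= 188 * exp(0.1400 * 2.4000)
= 188 * 1.3993
= 263.0757

263.0757


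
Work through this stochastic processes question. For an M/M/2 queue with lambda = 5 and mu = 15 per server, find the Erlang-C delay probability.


a = lambda/mu = 0.3333
rho = a/c = 0.1667
Erlang-C formula applied:
C(c,a) = 0.0476

0.0476


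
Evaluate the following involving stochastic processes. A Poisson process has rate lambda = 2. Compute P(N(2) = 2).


P(N(t)=k) = (lambda*t)^k * exp(-lambda*t) / k!
lambda*t = 4
= 4^2 * exp(-4) / 2!
= 16 * 0.0183 / 2
= 0.1465

0.1465


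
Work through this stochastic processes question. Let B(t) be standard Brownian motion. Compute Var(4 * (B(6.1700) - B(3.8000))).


Var(alpha*(B(t)-B(s))) = alpha^2 * (t-s)
= 4^2 * (6.1700 - 3.8000)
= 16 * 2.3700
= 37.9200

37.9200


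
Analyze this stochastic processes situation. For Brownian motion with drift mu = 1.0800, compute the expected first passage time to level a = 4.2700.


Expected first passage time = a/mu
= 4.2700/1.0800
= 3.9537

3.9537


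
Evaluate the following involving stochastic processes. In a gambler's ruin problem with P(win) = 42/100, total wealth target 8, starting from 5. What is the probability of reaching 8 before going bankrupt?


Gambler's ruin formula:
r = q/p = 0.5800/0.4200 = 1.3810
P(win) = (1 - r^i)/(1 - r^N)
= (1 - 1.3810^5)/(1 - 1.3810^8)
= 0.3290

0.3290


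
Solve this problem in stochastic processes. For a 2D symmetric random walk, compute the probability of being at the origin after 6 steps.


P = C(6,3)^2 / 4^6
= 20^2 / 4096
= 400 / 4096
= 0.0977

0.0977


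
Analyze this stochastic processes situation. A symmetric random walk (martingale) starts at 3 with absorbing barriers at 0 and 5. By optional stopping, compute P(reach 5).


By optional stopping theorem: E(M at tau) = M(0) = 3
P(hit 5)*5 + P(hit 0)*0 = 3
P(hit 5) = (3 - 0)/(5 - 0) = 3/5 = 0.6000

0.6000


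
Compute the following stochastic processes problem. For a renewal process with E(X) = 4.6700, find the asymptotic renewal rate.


Long-run renewal rate = 1/E(X)
= 1/4.6700
= 0.2141

0.2141


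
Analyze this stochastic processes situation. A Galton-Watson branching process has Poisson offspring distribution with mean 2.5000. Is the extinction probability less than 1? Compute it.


Since mu = 2.5000 > 1, extinction prob q < 1.
Solve s = exp(mu*(s-1)) iteratively.
q = 0.1074

0.1074


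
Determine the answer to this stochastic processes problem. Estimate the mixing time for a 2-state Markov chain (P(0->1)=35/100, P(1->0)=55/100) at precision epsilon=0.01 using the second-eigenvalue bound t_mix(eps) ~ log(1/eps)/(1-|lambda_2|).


lambda_2 = |1 - p01 - p10| = |1 - 0.3500 - 0.5500| = 0.1000
t_mix ~ log(1/eps)/(1 - |lambda_2|)
= log(100)/(1 - 0.1000) = 4.6052/0.9000
= 5.1169

5.1169


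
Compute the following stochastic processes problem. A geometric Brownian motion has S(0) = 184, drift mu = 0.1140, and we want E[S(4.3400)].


E[S(t)] = S(0) * exp(mu * t)
= 184 * exp(0.1140 * 4.3400)
= 184 * 1.6401
= 301.7792

301.7792


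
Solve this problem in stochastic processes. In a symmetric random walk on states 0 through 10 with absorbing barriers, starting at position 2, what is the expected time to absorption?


For symmetric RW on 0,...,N with absorbing barriers, E(i) = i*(N-i)
E(2) = 2 * 8 = 16

16


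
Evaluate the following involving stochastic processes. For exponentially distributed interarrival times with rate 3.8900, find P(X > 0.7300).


P(X > t) = exp(-lambda * t)
= exp(-3.8900 * 0.7300)
= exp(-2.8397) = 0.0584

0.0584


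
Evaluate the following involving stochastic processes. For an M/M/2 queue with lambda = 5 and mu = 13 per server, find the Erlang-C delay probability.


a = lambda/mu = 0.3846
rho = a/c = 0.1923
Erlang-C formula applied:
C(c,a) = 0.0620

0.0620


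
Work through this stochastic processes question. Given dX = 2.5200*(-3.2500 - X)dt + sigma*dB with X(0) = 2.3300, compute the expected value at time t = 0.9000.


E[X(t)] = mu + (X(0) - mu)*exp(-theta*t)
= -3.2500 + (2.3300 - -3.2500)*exp(-2.5200*0.9000)
= -3.2500 + 5.5800 * 0.1035
= -2.6724

-2.6724


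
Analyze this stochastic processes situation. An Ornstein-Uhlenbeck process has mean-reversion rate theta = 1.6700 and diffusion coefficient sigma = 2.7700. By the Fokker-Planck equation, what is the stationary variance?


Stationary variance = sigma^2 / (2*theta)
= 2.7700^2 / (2*1.6700)
= 7.6729 / 3.3400
= 2.2973

2.2973


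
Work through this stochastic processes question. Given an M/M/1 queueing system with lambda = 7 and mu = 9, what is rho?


rho = lambda/mu
= 7/9
= 0.7778

0.7778


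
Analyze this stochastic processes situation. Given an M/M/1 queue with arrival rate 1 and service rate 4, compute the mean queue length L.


rho = 1/4 = 0.2500
L = rho/(1-rho)
= 0.2500/0.7500
= 0.3333

0.3333


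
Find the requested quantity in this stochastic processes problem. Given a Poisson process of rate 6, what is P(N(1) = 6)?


P(N(t)=k) = (lambda*t)^k * exp(-lambda*t) / k!
lambda*t = 6
= 6^6 * exp(-6) / 6!
= 46656 * 0.0025 / 720
= 0.1606

0.1606


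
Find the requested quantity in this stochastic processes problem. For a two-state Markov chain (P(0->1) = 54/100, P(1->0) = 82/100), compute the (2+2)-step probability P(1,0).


P^4 = P^2 * P^2
Computing via matrix multiplication of the transition matrix.
Entry (1,0) of P^4 = 0.5928

0.5928


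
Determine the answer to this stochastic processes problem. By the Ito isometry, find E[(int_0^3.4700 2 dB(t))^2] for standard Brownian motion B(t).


By Ito isometry: E[(int f dB)^2] = int f^2 dt
= 2^2 * 3.4700
= 4 * 3.4700 = 13.8800

13.8800


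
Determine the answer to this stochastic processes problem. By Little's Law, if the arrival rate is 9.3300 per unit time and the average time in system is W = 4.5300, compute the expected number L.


Little's Law: L = lambda * W
= 9.3300 * 4.5300
= 42.2649

42.2649


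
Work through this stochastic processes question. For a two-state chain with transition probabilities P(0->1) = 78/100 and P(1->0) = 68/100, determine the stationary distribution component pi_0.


Stationary distribution: pi_0 = p10/(p01+p10), pi_1 = p01/(p01+p10)
p01 = 0.7800, p10 = 0.6800
pi_0 = 0.4658

0.4658


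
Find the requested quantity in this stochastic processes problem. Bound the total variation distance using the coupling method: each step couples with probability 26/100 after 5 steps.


TV distance bound <= (1-delta)^n
= (1 - 0.2600)^5
= 0.7400^5
= 0.2219

0.2219


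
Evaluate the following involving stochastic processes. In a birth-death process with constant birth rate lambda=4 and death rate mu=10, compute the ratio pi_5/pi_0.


For birth-death process, pi_n/pi_0 = (lambda/mu)^n
= (4/10)^5
= 0.0102

0.0102


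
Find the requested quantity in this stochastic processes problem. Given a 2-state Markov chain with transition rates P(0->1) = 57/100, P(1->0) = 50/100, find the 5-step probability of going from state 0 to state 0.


Computing P^5 by matrix multiplication.
P = [[0.4300, 0.5700], [0.5000, 0.5000]]
After raising P to the power 5:
P^5(0,0) = 0.4673

0.4673


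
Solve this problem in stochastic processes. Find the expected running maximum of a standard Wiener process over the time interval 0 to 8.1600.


E(max B(s)) = sqrt(2t/pi)
= sqrt(2*8.1600/pi)
= sqrt(5.1948)
= 2.2792

2.2792


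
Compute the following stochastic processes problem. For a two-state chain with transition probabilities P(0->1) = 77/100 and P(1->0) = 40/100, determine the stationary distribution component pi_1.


Stationary distribution: pi_0 = p10/(p01+p10), pi_1 = p01/(p01+p10)
p01 = 0.7700, p10 = 0.4000
pi_1 = 0.6581

0.6581


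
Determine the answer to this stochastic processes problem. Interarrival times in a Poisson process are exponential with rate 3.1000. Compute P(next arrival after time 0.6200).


P(X > t) = exp(-lambda * t)
= exp(-3.1000 * 0.6200)
= exp(-1.9220) = 0.1463

0.1463


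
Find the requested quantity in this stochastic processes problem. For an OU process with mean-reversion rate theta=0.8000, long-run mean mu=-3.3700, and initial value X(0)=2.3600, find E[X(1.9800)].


E[X(t)] = mu + (X(0) - mu)*exp(-theta*t)
= -3.3700 + (2.3600 - -3.3700)*exp(-0.8000*1.9800)
= -3.3700 + 5.7300 * 0.2052
= -2.1945

-2.1945


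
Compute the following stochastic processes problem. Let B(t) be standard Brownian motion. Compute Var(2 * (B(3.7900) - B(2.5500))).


Var(alpha*(B(t)-B(s))) = alpha^2 * (t-s)
= 2^2 * (3.7900 - 2.5500)
= 4 * 1.2400
= 4.9600

4.9600


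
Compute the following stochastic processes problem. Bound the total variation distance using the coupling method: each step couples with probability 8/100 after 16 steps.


TV distance bound <= (1-delta)^n
= (1 - 0.0800)^16
= 0.9200^16
= 0.2634

0.2634


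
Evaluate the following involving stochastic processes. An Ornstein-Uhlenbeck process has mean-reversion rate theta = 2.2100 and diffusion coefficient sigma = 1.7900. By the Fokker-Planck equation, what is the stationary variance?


Stationary variance = sigma^2 / (2*theta)
= 1.7900^2 / (2*2.2100)
= 3.2041 / 4.4200
= 0.7249

0.7249


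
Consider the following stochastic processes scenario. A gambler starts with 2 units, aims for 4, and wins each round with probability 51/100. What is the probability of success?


Gambler's ruin formula:
r = q/p = 0.4900/0.5100 = 0.9608
P(win) = (1 - r^i)/(1 - r^N)
= (1 - 0.9608^2)/(1 - 0.9608^4)
= 0.5200

0.5200


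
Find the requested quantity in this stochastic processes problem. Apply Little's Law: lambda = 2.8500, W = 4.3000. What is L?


Little's Law: L = lambda * W
= 2.8500 * 4.3000
= 12.2550

12.2550


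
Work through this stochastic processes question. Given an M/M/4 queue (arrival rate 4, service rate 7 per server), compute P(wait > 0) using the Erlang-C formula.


a = lambda/mu = 0.5714
rho = a/c = 0.1429
Erlang-C formula applied:
C(c,a) = 0.0029

0.0029


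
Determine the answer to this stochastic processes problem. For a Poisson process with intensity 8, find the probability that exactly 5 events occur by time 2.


P(N(t)=k) = (lambda*t)^k * exp(-lambda*t) / k!
lambda*t = 16
= 16^5 * exp(-16) / 5!
= 1048576 * 1.1254e-07 / 120
= 9.8335e-04

9.8335e-04


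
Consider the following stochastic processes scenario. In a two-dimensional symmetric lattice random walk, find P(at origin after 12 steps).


P = C(12,6)^2 / 4^12
= 924^2 / 16777216
= 853776 / 16777216
= 0.0509

0.0509


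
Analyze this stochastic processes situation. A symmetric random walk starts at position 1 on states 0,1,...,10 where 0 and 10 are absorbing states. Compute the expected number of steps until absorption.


For symmetric RW on 0,...,N with absorbing barriers, E(i) = i*(N-i)
E(1) = 1 * 9 = 9

9


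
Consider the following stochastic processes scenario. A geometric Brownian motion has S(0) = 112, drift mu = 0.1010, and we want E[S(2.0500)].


E[S(t)] = S(0) * exp(mu * t)
= 112 * exp(0.1010 * 2.0500)
= 112 * 1.2300
= 137.7649

137.7649


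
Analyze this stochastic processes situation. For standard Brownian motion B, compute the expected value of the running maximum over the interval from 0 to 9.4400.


E(max B(s)) = sqrt(2t/pi)
= sqrt(2*9.4400/pi)
= sqrt(6.0097)
= 2.4515

2.4515


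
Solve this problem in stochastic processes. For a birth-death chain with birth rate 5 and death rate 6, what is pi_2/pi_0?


For birth-death process, pi_n/pi_0 = (lambda/mu)^n
= (5/6)^2
= 0.6944

0.6944


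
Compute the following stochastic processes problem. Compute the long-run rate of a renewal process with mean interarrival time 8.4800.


Long-run renewal rate = 1/E(X)
= 1/8.4800
= 0.1179

0.1179


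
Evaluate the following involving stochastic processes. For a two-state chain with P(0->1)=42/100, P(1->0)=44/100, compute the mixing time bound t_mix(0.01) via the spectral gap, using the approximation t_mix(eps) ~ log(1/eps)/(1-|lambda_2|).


lambda_2 = |1 - p01 - p10| = |1 - 0.4200 - 0.4400| = 0.1400
t_mix ~ log(1/eps)/(1 - |lambda_2|)
= log(100)/(1 - 0.1400) = 4.6052/0.8600
= 5.3548

5.3548


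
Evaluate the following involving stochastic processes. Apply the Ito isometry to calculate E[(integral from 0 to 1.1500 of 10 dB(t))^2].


By Ito isometry: E[(int f dB)^2] = int f^2 dt
= 10^2 * 1.1500
= 100 * 1.1500 = 115.0000

115.0000


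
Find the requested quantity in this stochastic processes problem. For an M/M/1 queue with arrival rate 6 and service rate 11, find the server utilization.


rho = lambda/mu
= 6/11
= 0.5455

0.5455


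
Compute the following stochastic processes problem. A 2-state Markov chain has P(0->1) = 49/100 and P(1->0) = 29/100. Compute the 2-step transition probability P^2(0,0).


Computing P^2 by matrix multiplication.
P = [[0.5100, 0.4900], [0.2900, 0.7100]]
After raising P to the power 2:
P^2(0,0) = 0.4022

0.4022


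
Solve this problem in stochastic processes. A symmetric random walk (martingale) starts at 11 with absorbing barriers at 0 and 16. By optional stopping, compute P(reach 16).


By optional stopping theorem: E(M at tau) = M(0) = 11
P(hit 16)*16 + P(hit 0)*0 = 11
P(hit 16) = (11 - 0)/(16 - 0) = 11/16 = 0.6875

0.6875


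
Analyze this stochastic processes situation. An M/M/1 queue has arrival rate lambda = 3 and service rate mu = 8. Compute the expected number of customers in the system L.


rho = 3/8 = 0.3750
L = rho/(1-rho)
= 0.3750/0.6250
= 0.6000

0.6000


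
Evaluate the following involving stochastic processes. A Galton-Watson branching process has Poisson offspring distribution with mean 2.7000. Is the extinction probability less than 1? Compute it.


Since mu = 2.7000 > 1, extinction prob q < 1.
Solve s = exp(mu*(s-1)) iteratively.
q = 0.0844

0.0844


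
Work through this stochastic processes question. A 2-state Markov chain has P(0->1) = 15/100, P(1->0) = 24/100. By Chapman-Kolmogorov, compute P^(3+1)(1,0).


P^4 = P^3 * P^1
Computing via matrix multiplication of the transition matrix.
Entry (1,0) of P^4 = 0.5302

0.5302


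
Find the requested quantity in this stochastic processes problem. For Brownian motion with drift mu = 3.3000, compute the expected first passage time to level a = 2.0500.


Expected first passage time = a/mu
= 2.0500/3.3000
= 0.6212

0.6212


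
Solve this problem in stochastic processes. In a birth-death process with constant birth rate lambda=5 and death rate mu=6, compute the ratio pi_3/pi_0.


For birth-death process, pi_n/pi_0 = (lambda/mu)^n
= (5/6)^3
= 0.5787

0.5787


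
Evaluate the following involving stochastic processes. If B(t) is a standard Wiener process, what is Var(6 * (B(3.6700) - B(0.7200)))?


Var(alpha*(B(t)-B(s))) = alpha^2 * (t-s)
= 6^2 * (3.6700 - 0.7200)
= 36 * 2.9500
= 106.2000

106.2000


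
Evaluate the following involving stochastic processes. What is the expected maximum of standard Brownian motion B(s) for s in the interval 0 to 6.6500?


E(max B(s)) = sqrt(2t/pi)
= sqrt(2*6.6500/pi)
= sqrt(4.2335)
= 2.0576

2.0576


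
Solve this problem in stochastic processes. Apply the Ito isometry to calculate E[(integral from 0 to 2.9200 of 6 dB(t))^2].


By Ito isometry: E[(int f dB)^2] = int f^2 dt
= 6^2 * 2.9200
= 36 * 2.9200 = 105.1200

105.1200


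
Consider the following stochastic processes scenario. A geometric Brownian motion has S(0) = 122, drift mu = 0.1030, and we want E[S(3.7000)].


E[S(t)] = S(0) * exp(mu * t)
= 122 * exp(0.1030 * 3.7000)
= 122 * 1.4639
= 178.5951

178.5951


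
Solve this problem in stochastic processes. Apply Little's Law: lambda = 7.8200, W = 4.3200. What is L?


Little's Law: L = lambda * W
= 7.8200 * 4.3200
= 33.7824

33.7824


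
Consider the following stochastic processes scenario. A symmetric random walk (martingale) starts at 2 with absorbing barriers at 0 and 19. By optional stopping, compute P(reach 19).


By optional stopping theorem: E(M at tau) = M(0) = 2
P(hit 19)*19 + P(hit 0)*0 = 2
P(hit 19) = (2 - 0)/(19 - 0) = 2/19 = 0.1053

0.1053


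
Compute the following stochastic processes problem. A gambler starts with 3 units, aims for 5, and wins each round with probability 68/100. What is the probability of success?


Gambler's ruin formula:
r = q/p = 0.3200/0.6800 = 0.4706
P(win) = (1 - r^i)/(1 - r^N)
= (1 - 0.4706^3)/(1 - 0.4706^5)
= 0.9169

0.9169


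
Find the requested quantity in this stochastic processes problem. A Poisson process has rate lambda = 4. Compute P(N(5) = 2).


P(N(t)=k) = (lambda*t)^k * exp(-lambda*t) / k!
lambda*t = 20
= 20^2 * exp(-20) / 2!
= 400 * 2.0612e-09 / 2
= 4.1223e-07

4.1223e-07


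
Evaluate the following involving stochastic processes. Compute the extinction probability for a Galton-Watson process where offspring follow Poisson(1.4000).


Since mu = 1.4000 > 1, extinction prob q < 1.
Solve s = exp(mu*(s-1)) iteratively.
q = 0.4890

0.4890


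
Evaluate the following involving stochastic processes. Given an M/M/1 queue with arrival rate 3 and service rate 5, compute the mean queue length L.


rho = 3/5 = 0.6000
L = rho/(1-rho)
= 0.6000/0.4000
= 1.5000

1.5000


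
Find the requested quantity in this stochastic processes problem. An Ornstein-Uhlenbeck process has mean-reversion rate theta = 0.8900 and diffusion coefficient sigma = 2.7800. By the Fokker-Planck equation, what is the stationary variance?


Stationary variance = sigma^2 / (2*theta)
= 2.7800^2 / (2*0.8900)
= 7.7284 / 1.7800
= 4.3418

4.3418


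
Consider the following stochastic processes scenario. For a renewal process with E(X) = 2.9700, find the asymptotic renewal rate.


Long-run renewal rate = 1/E(X)
= 1/2.9700
= 0.3367

0.3367


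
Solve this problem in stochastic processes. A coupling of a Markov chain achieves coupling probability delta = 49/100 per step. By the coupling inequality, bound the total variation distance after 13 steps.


TV distance bound <= (1-delta)^n
= (1 - 0.4900)^13
= 0.5100^13
= 1.5791e-04

1.5791e-04


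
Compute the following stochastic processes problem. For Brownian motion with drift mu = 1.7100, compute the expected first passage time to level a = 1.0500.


Expected first passage time = a/mu
= 1.0500/1.7100
= 0.6140

0.6140


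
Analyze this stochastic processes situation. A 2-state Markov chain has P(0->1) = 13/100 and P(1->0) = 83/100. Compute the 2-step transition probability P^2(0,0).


Computing P^2 by matrix multiplication.
P = [[0.8700, 0.1300], [0.8300, 0.1700]]
After raising P to the power 2:
P^2(0,0) = 0.8648

0.8648


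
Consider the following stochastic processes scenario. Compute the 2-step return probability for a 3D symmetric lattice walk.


P(return in 2 steps) = P(reverse first step) = 1/(2d)
= 1/6
= 0.1667

0.1667


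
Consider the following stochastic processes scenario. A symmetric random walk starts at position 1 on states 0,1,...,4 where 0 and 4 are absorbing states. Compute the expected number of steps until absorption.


For symmetric RW on 0,...,N with absorbing barriers, E(i) = i*(N-i)
E(1) = 1 * 3 = 3

3


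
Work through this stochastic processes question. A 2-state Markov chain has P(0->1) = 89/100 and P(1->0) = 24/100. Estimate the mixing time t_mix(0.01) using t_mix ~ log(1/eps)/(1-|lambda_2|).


lambda_2 = |1 - p01 - p10| = |1 - 0.8900 - 0.2400| = 0.1300
t_mix ~ log(1/eps)/(1 - |lambda_2|)
= log(100)/(1 - 0.1300) = 4.6052/0.8700
= 5.2933

5.2933


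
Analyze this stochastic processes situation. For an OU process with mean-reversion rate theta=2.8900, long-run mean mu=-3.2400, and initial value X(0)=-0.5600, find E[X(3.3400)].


E[X(t)] = mu + (X(0) - mu)*exp(-theta*t)
= -3.2400 + (-0.5600 - -3.2400)*exp(-2.8900*3.3400)
= -3.2400 + 2.6800 * 6.4258e-05
= -3.2398

-3.2398


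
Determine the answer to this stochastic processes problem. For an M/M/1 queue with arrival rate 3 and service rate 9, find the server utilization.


rho = lambda/mu
= 3/9
= 0.3333

0.3333


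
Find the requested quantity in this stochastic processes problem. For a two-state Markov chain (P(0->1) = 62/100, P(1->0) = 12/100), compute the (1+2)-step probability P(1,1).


P^3 = P^1 * P^2
Computing via matrix multiplication of the transition matrix.
Entry (1,1) of P^3 = 0.8407

0.8407


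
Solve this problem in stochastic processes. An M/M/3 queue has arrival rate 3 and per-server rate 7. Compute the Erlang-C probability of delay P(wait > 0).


a = lambda/mu = 0.4286
rho = a/c = 0.1429
Erlang-C formula applied:
C(c,a) = 0.0100

0.0100


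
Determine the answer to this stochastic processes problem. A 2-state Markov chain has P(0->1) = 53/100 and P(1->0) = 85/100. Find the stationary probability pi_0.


Stationary distribution: pi_0 = p10/(p01+p10), pi_1 = p01/(p01+p10)
p01 = 0.5300, p10 = 0.8500
pi_0 = 0.6159

0.6159


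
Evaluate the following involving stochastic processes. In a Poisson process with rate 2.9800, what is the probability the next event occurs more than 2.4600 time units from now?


P(X > t) = exp(-lambda * t)
= exp(-2.9800 * 2.4600)
= exp(-7.3308) = 6.5505e-04

6.5505e-04


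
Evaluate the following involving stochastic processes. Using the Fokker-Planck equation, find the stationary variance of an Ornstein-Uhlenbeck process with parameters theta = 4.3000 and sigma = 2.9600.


Stationary variance = sigma^2 / (2*theta)
= 2.9600^2 / (2*4.3000)
= 8.7616 / 8.6000
= 1.0188

1.0188


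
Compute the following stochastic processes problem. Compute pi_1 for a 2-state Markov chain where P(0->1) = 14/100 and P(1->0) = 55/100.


Stationary distribution: pi_0 = p10/(p01+p10), pi_1 = p01/(p01+p10)
p01 = 0.1400, p10 = 0.5500
pi_1 = 0.2029

0.2029


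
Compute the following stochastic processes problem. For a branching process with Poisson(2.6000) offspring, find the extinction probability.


Since mu = 2.6000 > 1, extinction prob q < 1.
Solve s = exp(mu*(s-1)) iteratively.
q = 0.0951

0.0951


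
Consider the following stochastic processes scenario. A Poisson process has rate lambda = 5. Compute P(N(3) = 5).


P(N(t)=k) = (lambda*t)^k * exp(-lambda*t) / k!
lambda*t = 15
= 15^5 * exp(-15) / 5!
= 759375 * 3.0590e-07 / 120
= 0.0019

0.0019


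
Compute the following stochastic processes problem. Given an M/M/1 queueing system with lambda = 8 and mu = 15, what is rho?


rho = lambda/mu
= 8/15
= 0.5333

0.5333


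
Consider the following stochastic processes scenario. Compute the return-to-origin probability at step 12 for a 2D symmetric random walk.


P = C(12,6)^2 / 4^12
= 924^2 / 16777216
= 853776 / 16777216
= 0.0509

0.0509


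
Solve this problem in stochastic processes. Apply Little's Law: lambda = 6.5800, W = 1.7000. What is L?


Little's Law: L = lambda * W
= 6.5800 * 1.7000
= 11.1860

11.1860


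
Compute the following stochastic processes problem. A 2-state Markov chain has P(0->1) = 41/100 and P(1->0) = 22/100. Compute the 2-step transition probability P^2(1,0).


Computing P^2 by matrix multiplication.
P = [[0.5900, 0.4100], [0.2200, 0.7800]]
After raising P to the power 2:
P^2(1,0) = 0.3014

0.3014


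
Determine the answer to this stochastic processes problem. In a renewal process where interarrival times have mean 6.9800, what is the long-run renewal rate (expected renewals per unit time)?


Long-run renewal rate = 1/E(X)
= 1/6.9800
= 0.1433

0.1433


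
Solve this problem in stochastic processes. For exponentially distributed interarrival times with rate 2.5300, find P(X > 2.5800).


P(X > t) = exp(-lambda * t)
= exp(-2.5300 * 2.5800)
= exp(-6.5274) = 0.0015

0.0015


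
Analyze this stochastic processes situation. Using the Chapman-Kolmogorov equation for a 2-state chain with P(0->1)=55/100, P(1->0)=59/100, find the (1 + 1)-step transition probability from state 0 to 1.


P^2 = P^1 * P^1
Computing via matrix multiplication of the transition matrix.
Entry (0,1) of P^2 = 0.4730

0.4730


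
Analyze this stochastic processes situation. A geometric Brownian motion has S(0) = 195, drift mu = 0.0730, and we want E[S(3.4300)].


E[S(t)] = S(0) * exp(mu * t)
= 195 * exp(0.0730 * 3.4300)
= 195 * 1.2845
= 250.4826

250.4826


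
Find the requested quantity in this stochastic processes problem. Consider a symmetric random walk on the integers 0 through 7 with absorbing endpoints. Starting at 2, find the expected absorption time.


For symmetric RW on 0,...,N with absorbing barriers, E(i) = i*(N-i)
E(2) = 2 * 5 = 10

10


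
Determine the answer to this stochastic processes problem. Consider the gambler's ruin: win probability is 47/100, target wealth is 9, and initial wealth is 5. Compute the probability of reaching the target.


Gambler's ruin formula:
r = q/p = 0.5300/0.4700 = 1.1277
P(win) = (1 - r^i)/(1 - r^N)
= (1 - 1.1277^5)/(1 - 1.1277^9)
= 0.4226

0.4226


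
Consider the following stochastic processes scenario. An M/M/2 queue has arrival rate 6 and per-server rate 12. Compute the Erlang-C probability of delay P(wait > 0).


a = lambda/mu = 0.5000
rho = a/c = 0.2500
Erlang-C formula applied:
C(c,a) = 0.1000

0.1000


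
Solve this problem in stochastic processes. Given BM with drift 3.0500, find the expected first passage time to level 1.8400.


Expected first passage time = a/mu
= 1.8400/3.0500
= 0.6033

0.6033


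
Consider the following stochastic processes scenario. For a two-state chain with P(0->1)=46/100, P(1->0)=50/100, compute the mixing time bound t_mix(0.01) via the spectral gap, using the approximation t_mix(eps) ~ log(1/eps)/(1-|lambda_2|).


lambda_2 = |1 - p01 - p10| = |1 - 0.4600 - 0.5000| = 0.0400
t_mix ~ log(1/eps)/(1 - |lambda_2|)
= log(100)/(1 - 0.0400) = 4.6052/0.9600
= 4.7971

4.7971


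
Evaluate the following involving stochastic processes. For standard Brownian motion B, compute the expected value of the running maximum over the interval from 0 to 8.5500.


E(max B(s)) = sqrt(2t/pi)
= sqrt(2*8.5500/pi)
= sqrt(5.4431)
= 2.3330

2.3330


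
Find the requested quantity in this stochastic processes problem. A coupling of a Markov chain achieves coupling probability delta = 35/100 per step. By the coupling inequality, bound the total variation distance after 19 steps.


TV distance bound <= (1-delta)^n
= (1 - 0.3500)^19
= 0.6500^19
= 2.7884e-04

2.7884e-04


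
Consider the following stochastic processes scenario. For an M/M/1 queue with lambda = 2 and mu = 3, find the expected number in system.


rho = 2/3 = 0.6667
L = rho/(1-rho)
= 0.6667/0.3333
= 2.0000

2.0000


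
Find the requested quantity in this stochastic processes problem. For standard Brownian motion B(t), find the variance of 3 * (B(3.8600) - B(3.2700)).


Var(alpha*(B(t)-B(s))) = alpha^2 * (t-s)
= 3^2 * (3.8600 - 3.2700)
= 9 * 0.5900
= 5.3100

5.3100


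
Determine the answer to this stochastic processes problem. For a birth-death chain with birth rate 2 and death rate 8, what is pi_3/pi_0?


For birth-death process, pi_n/pi_0 = (lambda/mu)^n
= (2/8)^3
= 0.0156

0.0156


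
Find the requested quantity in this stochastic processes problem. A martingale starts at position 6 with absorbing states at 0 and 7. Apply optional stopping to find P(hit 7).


By optional stopping theorem: E(M at tau) = M(0) = 6
P(hit 7)*7 + P(hit 0)*0 = 6
P(hit 7) = (6 - 0)/(7 - 0) = 6/7 = 0.8571

0.8571


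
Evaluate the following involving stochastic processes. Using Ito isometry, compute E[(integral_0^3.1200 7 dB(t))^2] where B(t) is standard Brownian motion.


By Ito isometry: E[(int f dB)^2] = int f^2 dt
= 7^2 * 3.1200
= 49 * 3.1200 = 152.8800

152.8800


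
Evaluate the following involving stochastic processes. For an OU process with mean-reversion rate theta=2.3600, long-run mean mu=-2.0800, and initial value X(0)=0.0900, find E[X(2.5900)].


E[X(t)] = mu + (X(0) - mu)*exp(-theta*t)
= -2.0800 + (0.0900 - -2.0800)*exp(-2.3600*2.5900)
= -2.0800 + 2.1700 * 0.0022
= -2.0752

-2.0752


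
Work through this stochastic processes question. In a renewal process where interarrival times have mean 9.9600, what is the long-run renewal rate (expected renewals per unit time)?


Long-run renewal rate = 1/E(X)
= 1/9.9600
= 0.1004

0.1004


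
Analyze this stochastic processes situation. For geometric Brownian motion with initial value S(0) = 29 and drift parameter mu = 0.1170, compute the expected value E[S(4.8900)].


E[S(t)] = S(0) * exp(mu * t)
= 29 * exp(0.1170 * 4.8900)
= 29 * 1.7720
= 51.3891

51.3891


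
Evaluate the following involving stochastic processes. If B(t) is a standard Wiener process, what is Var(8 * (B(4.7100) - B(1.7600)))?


Var(alpha*(B(t)-B(s))) = alpha^2 * (t-s)
= 8^2 * (4.7100 - 1.7600)
= 64 * 2.9500
= 188.8000

188.8000


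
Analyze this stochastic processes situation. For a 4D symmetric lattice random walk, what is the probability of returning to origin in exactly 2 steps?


P(return in 2 steps) = P(reverse first step) = 1/(2d)
= 1/8
= 0.1250

0.1250


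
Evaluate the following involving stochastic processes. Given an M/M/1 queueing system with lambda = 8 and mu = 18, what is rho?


rho = lambda/mu
= 8/18
= 0.4444

0.4444


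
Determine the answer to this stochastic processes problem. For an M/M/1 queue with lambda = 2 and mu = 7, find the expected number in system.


rho = 2/7 = 0.2857
L = rho/(1-rho)
= 0.2857/0.7143
= 0.4000

0.4000


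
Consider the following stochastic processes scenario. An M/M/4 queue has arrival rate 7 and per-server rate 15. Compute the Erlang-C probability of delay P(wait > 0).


a = lambda/mu = 0.4667
rho = a/c = 0.1167
Erlang-C formula applied:
C(c,a) = 0.0014

0.0014


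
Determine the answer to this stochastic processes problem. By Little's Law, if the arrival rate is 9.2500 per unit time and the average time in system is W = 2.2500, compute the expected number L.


Little's Law: L = lambda * W
= 9.2500 * 2.2500
= 20.8125

20.8125


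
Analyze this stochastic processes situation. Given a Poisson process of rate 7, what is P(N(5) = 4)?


P(N(t)=k) = (lambda*t)^k * exp(-lambda*t) / k!
lambda*t = 35
= 35^4 * exp(-35) / 4!
= 1500625 * 6.3051e-16 / 24
= 3.9423e-11

3.9423e-11


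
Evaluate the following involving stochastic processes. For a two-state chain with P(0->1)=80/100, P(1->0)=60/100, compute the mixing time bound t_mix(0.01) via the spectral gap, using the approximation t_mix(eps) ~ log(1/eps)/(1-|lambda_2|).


lambda_2 = |1 - p01 - p10| = |1 - 0.8000 - 0.6000| = 0.4000
t_mix ~ log(1/eps)/(1 - |lambda_2|)
= log(100)/(1 - 0.4000) = 4.6052/0.6000
= 7.6753

7.6753


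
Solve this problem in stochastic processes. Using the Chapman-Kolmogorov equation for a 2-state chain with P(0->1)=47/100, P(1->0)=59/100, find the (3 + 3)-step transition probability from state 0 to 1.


P^6 = P^3 * P^3
Computing via matrix multiplication of the transition matrix.
Entry (0,1) of P^6 = 0.4434

0.4434


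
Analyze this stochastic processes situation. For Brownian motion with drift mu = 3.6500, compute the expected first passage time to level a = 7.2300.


Expected first passage time = a/mu
= 7.2300/3.6500
= 1.9808

1.9808


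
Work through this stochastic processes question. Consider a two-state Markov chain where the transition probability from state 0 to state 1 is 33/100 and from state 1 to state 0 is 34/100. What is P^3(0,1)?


Computing P^3 by matrix multiplication.
P = [[0.6700, 0.3300], [0.3400, 0.6600]]
After raising P to the power 3:
P^3(0,1) = 0.4748

0.4748


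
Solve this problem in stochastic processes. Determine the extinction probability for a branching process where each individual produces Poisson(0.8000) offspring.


Since mu = 0.8000 <= 1, extinction probability = 1.

1.0000


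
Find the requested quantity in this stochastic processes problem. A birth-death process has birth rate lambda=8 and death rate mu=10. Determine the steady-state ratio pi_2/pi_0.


For birth-death process, pi_n/pi_0 = (lambda/mu)^n
= (8/10)^2
= 0.6400

0.6400


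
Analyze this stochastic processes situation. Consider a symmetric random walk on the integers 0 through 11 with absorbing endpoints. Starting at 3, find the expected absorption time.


For symmetric RW on 0,...,N with absorbing barriers, E(i) = i*(N-i)
E(3) = 3 * 8 = 24

24


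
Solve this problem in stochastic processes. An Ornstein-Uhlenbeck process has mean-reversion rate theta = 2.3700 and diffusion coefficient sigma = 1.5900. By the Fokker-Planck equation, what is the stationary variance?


Stationary variance = sigma^2 / (2*theta)
= 1.5900^2 / (2*2.3700)
= 2.5281 / 4.7400
= 0.5334

0.5334


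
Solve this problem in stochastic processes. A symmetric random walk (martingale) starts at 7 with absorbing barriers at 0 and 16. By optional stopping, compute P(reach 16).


By optional stopping theorem: E(M at tau) = M(0) = 7
P(hit 16)*16 + P(hit 0)*0 = 7
P(hit 16) = (7 - 0)/(16 - 0) = 7/16 = 0.4375

0.4375


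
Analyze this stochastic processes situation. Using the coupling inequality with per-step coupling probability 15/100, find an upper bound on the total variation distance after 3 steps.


TV distance bound <= (1-delta)^n
= (1 - 0.1500)^3
= 0.8500^3
= 0.6141

0.6141


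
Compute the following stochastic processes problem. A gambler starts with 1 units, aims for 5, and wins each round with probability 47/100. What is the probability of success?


Gambler's ruin formula:
r = q/p = 0.5300/0.4700 = 1.1277
P(win) = (1 - r^i)/(1 - r^N)
= (1 - 1.1277^1)/(1 - 1.1277^5)
= 0.1550

0.1550


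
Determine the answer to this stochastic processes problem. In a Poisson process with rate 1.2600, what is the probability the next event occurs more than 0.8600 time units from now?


P(X > t) = exp(-lambda * t)
= exp(-1.2600 * 0.8600)
= exp(-1.0836) = 0.3384

0.3384


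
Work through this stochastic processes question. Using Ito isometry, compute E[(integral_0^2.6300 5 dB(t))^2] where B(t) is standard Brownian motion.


By Ito isometry: E[(int f dB)^2] = int f^2 dt
= 5^2 * 2.6300
= 25 * 2.6300 = 65.7500

65.7500


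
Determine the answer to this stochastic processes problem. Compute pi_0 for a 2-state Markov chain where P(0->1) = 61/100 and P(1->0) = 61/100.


Stationary distribution: pi_0 = p10/(p01+p10), pi_1 = p01/(p01+p10)
p01 = 0.6100, p10 = 0.6100
pi_0 = 0.5000

0.5000


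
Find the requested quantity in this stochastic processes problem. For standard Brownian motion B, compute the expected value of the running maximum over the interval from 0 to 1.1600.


E(max B(s)) = sqrt(2t/pi)
= sqrt(2*1.1600/pi)
= sqrt(0.7385)
= 0.8593

0.8593


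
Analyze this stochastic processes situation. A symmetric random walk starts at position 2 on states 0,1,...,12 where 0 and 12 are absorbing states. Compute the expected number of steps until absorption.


For symmetric RW on 0,...,N with absorbing barriers, E(i) = i*(N-i)
E(2) = 2 * 10 = 20

20


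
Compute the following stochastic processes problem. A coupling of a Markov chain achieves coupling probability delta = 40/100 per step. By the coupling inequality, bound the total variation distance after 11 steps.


TV distance bound <= (1-delta)^n
= (1 - 0.4000)^11
= 0.6000^11
= 0.0036

0.0036


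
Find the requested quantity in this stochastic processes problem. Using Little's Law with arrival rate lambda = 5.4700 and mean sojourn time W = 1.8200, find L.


Little's Law: L = lambda * W
= 5.4700 * 1.8200
= 9.9554

9.9554


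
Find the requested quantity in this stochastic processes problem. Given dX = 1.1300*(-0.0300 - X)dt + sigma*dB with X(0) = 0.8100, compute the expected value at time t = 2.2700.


E[X(t)] = mu + (X(0) - mu)*exp(-theta*t)
= -0.0300 + (0.8100 - -0.0300)*exp(-1.1300*2.2700)
= -0.0300 + 0.8400 * 0.0769
= 0.0346

0.0346


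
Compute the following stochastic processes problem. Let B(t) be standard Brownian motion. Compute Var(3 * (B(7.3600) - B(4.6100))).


Var(alpha*(B(t)-B(s))) = alpha^2 * (t-s)
= 3^2 * (7.3600 - 4.6100)
= 9 * 2.7500
= 24.7500

24.7500


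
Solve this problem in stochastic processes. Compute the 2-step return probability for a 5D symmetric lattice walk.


P(return in 2 steps) = P(reverse first step) = 1/(2d)
= 1/10
= 0.1000

0.1000


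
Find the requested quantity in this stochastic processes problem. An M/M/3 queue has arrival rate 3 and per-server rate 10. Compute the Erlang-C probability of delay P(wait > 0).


a = lambda/mu = 0.3000
rho = a/c = 0.1000
Erlang-C formula applied:
C(c,a) = 0.0037

0.0037


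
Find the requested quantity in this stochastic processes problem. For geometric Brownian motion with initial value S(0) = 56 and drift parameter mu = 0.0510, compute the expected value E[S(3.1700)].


E[S(t)] = S(0) * exp(mu * t)
= 56 * exp(0.0510 * 3.1700)
= 56 * 1.1755
= 65.8264

65.8264


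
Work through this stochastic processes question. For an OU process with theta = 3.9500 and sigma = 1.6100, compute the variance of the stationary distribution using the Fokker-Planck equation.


Stationary variance = sigma^2 / (2*theta)
= 1.6100^2 / (2*3.9500)
= 2.5921 / 7.9000
= 0.3281

0.3281


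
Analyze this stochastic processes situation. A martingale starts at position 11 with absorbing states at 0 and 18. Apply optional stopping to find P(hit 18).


By optional stopping theorem: E(M at tau) = M(0) = 11
P(hit 18)*18 + P(hit 0)*0 = 11
P(hit 18) = (11 - 0)/(18 - 0) = 11/18 = 0.6111

0.6111


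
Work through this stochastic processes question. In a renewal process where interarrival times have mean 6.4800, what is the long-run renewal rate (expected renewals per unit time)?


Long-run renewal rate = 1/E(X)
= 1/6.4800
= 0.1543

0.1543


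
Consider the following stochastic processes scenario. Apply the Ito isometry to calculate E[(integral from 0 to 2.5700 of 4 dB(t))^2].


By Ito isometry: E[(int f dB)^2] = int f^2 dt
= 4^2 * 2.5700
= 16 * 2.5700 = 41.1200

41.1200


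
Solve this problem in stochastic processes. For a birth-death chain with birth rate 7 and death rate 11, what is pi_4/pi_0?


For birth-death process, pi_n/pi_0 = (lambda/mu)^n
= (7/11)^4
= 0.1640

0.1640


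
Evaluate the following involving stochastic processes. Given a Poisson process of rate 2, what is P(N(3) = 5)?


P(N(t)=k) = (lambda*t)^k * exp(-lambda*t) / k!
lambda*t = 6
= 6^5 * exp(-6) / 5!
= 7776 * 0.0025 / 120
= 0.1606

0.1606
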